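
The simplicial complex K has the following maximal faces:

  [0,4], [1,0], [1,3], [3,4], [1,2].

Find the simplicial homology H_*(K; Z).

We work with the vertex ordering 0 < 1 < 2 < 3 < 4. The simplices of K, each written with vertices in increasing order, are:

  0-simplices (5): [0], [1], [2], [3], [4]
  1-simplices (5): [0,1], [0,4], [1,2], [1,3], [3,4]

giving chain groups C_0 ≅ Z^5, C_1 ≅ Z^5.

Boundary ∂_1: C_1 → C_0 maps an edge to its endpoints' difference, ∂[p,q] = q − p.
The resulting 5×5 matrix has rank 4, and its Smith normal form has invariant factors (1,1,1,1).

Now H_k = ker ∂_k / im ∂_{k+1}, so:

  H_0: rank C_0 − rank ∂_1 = 5 − 4 = 1, and the invariant factors of ∂_1 are all 1, so H_0 = Z.
  H_1: rank ker ∂_1 − rank ∂_2 = (5 − 4) − 0 = 1, and there is no ∂_2, so H_1 = Z.

H_0 ≅ Z,  H_1 ≅ Z.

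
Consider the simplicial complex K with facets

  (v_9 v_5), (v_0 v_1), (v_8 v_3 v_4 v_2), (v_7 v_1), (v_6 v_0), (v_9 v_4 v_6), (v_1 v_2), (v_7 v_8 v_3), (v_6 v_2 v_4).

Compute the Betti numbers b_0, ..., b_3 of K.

Fix the vertex order v_0 < v_1 < v_2 < v_3 < v_4 < v_5 < v_6 < v_7 < v_8 < v_9 and write every simplex with vertices in increasing order. Then dim K = 3 and the simplices of K are:

  0-simplices (10): [v_0], [v_1], [v_2], [v_3], [v_4], [v_5], [v_6], [v_7], [v_8], [v_9]
  1-simplices (17): (17 of them)
  2-simplices (7): [v_2,v_3,v_4], [v_2,v_3,v_8], [v_2,v_4,v_6], [v_2,v_4,v_8], [v_3,v_4,v_8], [v_3,v_7,v_8], [v_4,v_6,v_9]
  3-simplices (1): [v_2,v_3,v_4,v_8]

Hence C_0 ≅ Z^10, C_1 ≅ Z^17, C_2 ≅ Z^7, C_3 ≅ Z^1.

The boundary map ∂_1: C_1 → C_0 maps an edge to its endpoints' difference, ∂[p,q] = q − p.
The 10×17 boundary matrix has rank 9 and Smith normal form diag(1,1,1,1,1,1,1,1,1).

Boundary ∂_2: C_2 → C_1 sends each 2-simplex [p,q,r] to [q,r] − [p,r] + [p,q]. For instance
  ∂[v_2,v_4,v_6] = [v_4,v_6] − [v_2,v_6] + [v_2,v_4],
  ∂[v_3,v_4,v_8] = [v_4,v_8] − [v_3,v_8] + [v_3,v_4].
This gives a 17×7 integer matrix of rank 6; reducing to Smith normal form yields diagonal entries (1,1,1,1,1,1).

∂_3: C_3 → C_2 sends each 3-simplex σ to the alternating sum Σ_i (−1)^i (σ with its i-th vertex removed). For instance
  ∂[v_2,v_3,v_4,v_8] = [v_3,v_4,v_8] − [v_2,v_4,v_8] + [v_2,v_3,v_8] − [v_2,v_3,v_4].
The resulting 7×1 matrix has rank 1, and its Smith normal form has invariant factors (1).

Now H_k = ker ∂_k / im ∂_{k+1}, so:

  H_0: rank C_0 − rank ∂_1 = 10 − 9 = 1, and the invariant factors of ∂_1 are all 1, so H_0 ≅ Z.
  H_1: rank ker ∂_1 − rank ∂_2 = (17 − 9) − 6 = 2, and the invariant factors of ∂_2 are all 1, so H_1 ≅ Z^2.
  H_2: rank ker ∂_2 − rank ∂_3 = (7 − 6) − 1 = 0, and the invariant factors of ∂_3 are all 1, so H_2 ≅ 0.
  H_3: rank ker ∂_3 − rank ∂_4 = (1 − 1) − 0 = 0, and there is no ∂_4, so H_3 ≅ 0.

Hence the Betti numbers are b_0 = 1, b_1 = 2, b_2 = 0, b_3 = 0.

b_0 = 1, b_1 = 2, b_2 = 0, b_3 = 0.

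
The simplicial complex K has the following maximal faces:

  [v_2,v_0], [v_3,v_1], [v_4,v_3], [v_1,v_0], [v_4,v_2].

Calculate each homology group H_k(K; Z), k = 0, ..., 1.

We work with the vertex ordering v_0 < v_1 < v_2 < v_3 < v_4. The simplices of K, each written with vertices in increasing order, are:

  0-simplices (5): [v_0], [v_1], [v_2], [v_3], [v_4]
  1-simplices (5): [v_0,v_1], [v_0,v_2], [v_1,v_3], [v_2,v_4], [v_3,v_4]

Hence C_0 ≅ Z^5, C_1 ≅ Z^5.

∂_1: C_1 → C_0 is given by ∂[p,q] = [q] − [p]. For instance
  ∂[v_0,v_2] = [v_2] − [v_0].
The 5×5 boundary matrix has rank 4 and Smith normal form diag(1,1,1,1).

Reading off H_k = ker ∂_k / im ∂_{k+1}:

  H_0: rank C_0 − rank ∂_1 = 5 − 4 = 1, and the invariant factors of ∂_1 are all 1, so H_0 ≅ Z.
  H_1: rank ker ∂_1 − rank ∂_2 = (5 − 4) − 0 = 1, and there is no ∂_2, so H_1 ≅ Z.

(K is a triangulation of the circle S^1.)

H_0 = Z,  H_1 = Z.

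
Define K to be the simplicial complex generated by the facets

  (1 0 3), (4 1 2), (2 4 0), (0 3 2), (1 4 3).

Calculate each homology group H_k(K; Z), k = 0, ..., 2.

Order the vertices as 0 < 1 < 2 < 3 < 4. Listing each simplex with vertices in this order, K has dimension 2 with simplices:

  0-simplices (5): [0], [1], [2], [3], [4]
  1-simplices (10): [0,1], [0,2], [0,3], [0,4], [1,2], [1,3], [1,4], [2,3], [2,4], [3,4]
  2-simplices (5): [0,1,3], [0,2,3], [0,2,4], [1,2,4], [1,3,4]

so the chain groups are C_0 ≅ Z^5, C_1 ≅ Z^10, C_2 ≅ Z^5.

The boundary map ∂_1: C_1 → C_0 is given by ∂[p,q] = [q] − [p].
This gives a 5×10 integer matrix of rank 4; reducing to Smith normal form yields diagonal entries (1,1,1,1).

∂_2: C_2 → C_1 acts by ∂[p,q,r] = [q,r] − [p,r] + [p,q]. For instance
  ∂[1,3,4] = [3,4] − [1,4] + [1,3],
  ∂[1,2,4] = [2,4] − [1,4] + [1,2].
This gives a 10×5 integer matrix of rank 5; reducing to Smith normal form yields diagonal entries (1,1,1,1,1).

Reading off H_k = ker ∂_k / im ∂_{k+1}:

  H_0: rank C_0 − rank ∂_1 = 5 − 4 = 1, and the invariant factors of ∂_1 are all 1, so H_0 ≅ Z.
  H_1: rank ker ∂_1 − rank ∂_2 = (10 − 4) − 5 = 1, and the invariant factors of ∂_2 are all 1, so H_1 ≅ Z.
  H_2: rank ker ∂_2 − rank ∂_3 = (5 − 5) − 0 = 0, and there is no ∂_3, so H_2 ≅ 0.

(K is a triangulation of the Möbius band.)

H_0 ≅ Z,  H_1 ≅ Z,  H_2 = 0.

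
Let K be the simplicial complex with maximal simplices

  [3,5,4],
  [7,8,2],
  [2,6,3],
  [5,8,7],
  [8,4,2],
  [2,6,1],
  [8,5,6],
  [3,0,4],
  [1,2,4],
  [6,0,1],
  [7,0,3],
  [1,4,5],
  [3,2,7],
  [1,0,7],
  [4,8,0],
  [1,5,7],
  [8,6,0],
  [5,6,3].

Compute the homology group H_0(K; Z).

Order the vertices as 0 < 1 < 2 < 3 < 4 < 5 < 6 < 7 < 8. Listing each simplex with vertices in this order, K has dimension 2 with simplices:

  0-simplices (9): [0], [1], [2], [3], [4], [5], [6], [7], [8]
  1-simplices (27): (27 of them)
  2-simplices (18): [0,1,6], [0,1,7], [0,3,4], [0,3,7], [0,4,8], [0,6,8], [1,2,4], [1,2,6], [1,4,5], [1,5,7], [2,3,6], [2,3,7], [2,4,8], [2,7,8], [3,4,5], [3,5,6], [5,6,8], [5,7,8]

so the chain groups are C_0 ≅ Z^9, C_1 ≅ Z^27, C_2 ≅ Z^18.

The boundary map ∂_1: C_1 → C_0 maps an edge to its endpoints' difference, ∂[p,q] = q − p.
As a 9×27 matrix over Z this has rank 8, with invariant factors (1,1,1,1,1,1,1,1).

The boundary map ∂_2: C_2 → C_1 sends each 2-simplex [p,q,r] to [q,r] − [p,r] + [p,q]. For instance
  ∂[0,6,8] = [6,8] − [0,8] + [0,6],
  ∂[3,5,6] = [5,6] − [3,6] + [3,5].
This gives a 27×18 integer matrix of rank 17; reducing to Smith normal form yields diagonal entries (1,1,1,1,1,1,1,1,1,1,1,1,1,1,1,1,1).

Now H_k = ker ∂_k / im ∂_{k+1}, so:

  H_0: rank C_0 − rank ∂_1 = 9 − 8 = 1, and the invariant factors of ∂_1 are all 1, so H_0 = Z.

H_0 = Z.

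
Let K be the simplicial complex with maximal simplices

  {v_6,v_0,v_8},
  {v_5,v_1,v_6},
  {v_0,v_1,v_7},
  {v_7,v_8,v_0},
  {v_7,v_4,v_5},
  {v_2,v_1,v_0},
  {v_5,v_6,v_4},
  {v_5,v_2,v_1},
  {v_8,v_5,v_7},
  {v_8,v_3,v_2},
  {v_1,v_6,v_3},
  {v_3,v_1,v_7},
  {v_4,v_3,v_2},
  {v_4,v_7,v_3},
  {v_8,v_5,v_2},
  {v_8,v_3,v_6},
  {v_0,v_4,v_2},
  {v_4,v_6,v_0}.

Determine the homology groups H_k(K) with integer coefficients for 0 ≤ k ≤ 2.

H_0 ≅ Z,  H_1 ≅ Z^2,  H_2 ≅ Z.

K has 9 vertices, 27 edges, 18 triangles.
rank ∂_0 = 0, rank ∂_1 = 8 ⇒ b_0 = 9 − 0 − 8 = 1; all invariant factors of ∂_1 are 1 so no torsion. So H_0 ≅ Z.
rank ∂_1 = 8, rank ∂_2 = 17 ⇒ b_1 = 27 − 8 − 17 = 2; all invariant factors of ∂_2 are 1 so no torsion. So H_1 ≅ Z^2.
rank ∂_2 = 17, rank ∂_3 = 0 ⇒ b_2 = 18 − 17 − 0 = 1. So H_2 ≅ Z.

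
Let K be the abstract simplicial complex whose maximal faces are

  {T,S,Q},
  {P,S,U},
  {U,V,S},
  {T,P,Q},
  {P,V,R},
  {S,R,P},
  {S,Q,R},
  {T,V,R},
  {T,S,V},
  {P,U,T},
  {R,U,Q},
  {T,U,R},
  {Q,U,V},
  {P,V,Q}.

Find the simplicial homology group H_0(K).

H_0 ≅ Z.

K has 7 vertices, 21 edges, 14 triangles.
rank ∂_0 = 0, rank ∂_1 = 6 ⇒ b_0 = 7 − 0 − 6 = 1; all invariant factors of ∂_1 are 1 so no torsion. So H_0 ≅ Z.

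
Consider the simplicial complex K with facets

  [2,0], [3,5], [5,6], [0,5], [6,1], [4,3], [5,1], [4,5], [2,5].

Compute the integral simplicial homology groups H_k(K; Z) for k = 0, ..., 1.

Fix the vertex order 0 < 1 < 2 < 3 < 4 < 5 < 6 and write every simplex with vertices in increasing order. Then dim K = 1 and the simplices of K are:

  0-simplices (7): [0], [1], [2], [3], [4], [5], [6]
  1-simplices (9): [0,2], [0,5], [1,5], [1,6], [2,5], [3,4], [3,5], [4,5], [5,6]

giving chain groups C_0 ≅ Z^7, C_1 ≅ Z^9.

∂_1: C_1 → C_0 sends each edge [p,q] (with p < q) to q − p. For instance
  ∂[4,5] = [5] − [4].
The resulting 7×9 matrix has rank 6, and its Smith normal form has invariant factors (1,1,1,1,1,1).

Computing H_k = (kernel of ∂_k) / (image of ∂_{k+1}):

  H_0: rank C_0 − rank ∂_1 = 7 − 6 = 1, and the invariant factors of ∂_1 are all 1, so H_0 = Z.
  H_1: rank ker ∂_1 − rank ∂_2 = (9 − 6) − 0 = 3, and there is no ∂_2, so H_1 = Z^3.

As a check, the Euler characteristic is 7 − 9 = -2, which agrees with 1 − 3 = -2.

H_0 = Z,  H_1 = Z^3.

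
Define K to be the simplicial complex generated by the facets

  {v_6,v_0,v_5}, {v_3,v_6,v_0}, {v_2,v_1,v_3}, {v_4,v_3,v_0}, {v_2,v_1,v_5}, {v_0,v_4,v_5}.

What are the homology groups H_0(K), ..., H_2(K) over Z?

We work with the vertex ordering v_0 < v_1 < v_2 < v_3 < v_4 < v_5 < v_6. The simplices of K, each written with vertices in increasing order, are:

  0-simplices (7): [v_0], [v_1], [v_2], [v_3], [v_4], [v_5], [v_6]
  1-simplices (13): [v_0,v_3], [v_0,v_4], [v_0,v_5], [v_0,v_6], [v_1,v_2], [v_1,v_3], [v_1,v_5], [v_2,v_3], [v_2,v_5], [v_3,v_4], [v_3,v_6], [v_4,v_5], [v_5,v_6]
  2-simplices (6): [v_0,v_3,v_4], [v_0,v_3,v_6], [v_0,v_4,v_5], [v_0,v_5,v_6], [v_1,v_2,v_3], [v_1,v_2,v_5]

giving chain groups C_0 ≅ Z^7, C_1 ≅ Z^13, C_2 ≅ Z^6.

The boundary map ∂_1: C_1 → C_0 sends each edge [p,q] (with p < q) to q − p.
The resulting 7×13 matrix has rank 6, and its Smith normal form has invariant factors (1,1,1,1,1,1).

∂_2: C_2 → C_1 maps a triangle to the signed sum of its edges. For instance
  ∂[v_1,v_2,v_3] = [v_2,v_3] − [v_1,v_3] + [v_1,v_2],
  ∂[v_0,v_3,v_6] = [v_3,v_6] − [v_0,v_6] + [v_0,v_3].
As a 13×6 matrix over Z this has rank 6, with invariant factors (1,1,1,1,1,1).

From H_k ≅ ker(∂_k) / im(∂_{k+1}) we obtain:

  H_0: rank C_0 − rank ∂_1 = 7 − 6 = 1, and the invariant factors of ∂_1 are all 1, so H_0 ≅ Z.
  H_1: rank ker ∂_1 − rank ∂_2 = (13 − 6) − 6 = 1, and the invariant factors of ∂_2 are all 1, so H_1 ≅ Z.
  H_2: rank ker ∂_2 − rank ∂_3 = (6 − 6) − 0 = 0, and there is no ∂_3, so H_2 ≅ 0.

H_0 = Z,  H_1 = Z,  H_2 = 0.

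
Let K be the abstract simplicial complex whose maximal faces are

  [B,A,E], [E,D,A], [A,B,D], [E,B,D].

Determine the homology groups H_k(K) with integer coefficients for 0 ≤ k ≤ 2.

H_0 ≅ Z,  H_1 = 0,  H_2 ≅ Z.

We work with the vertex ordering A < B < D < E. The simplices of K, each written with vertices in increasing order, are:

  0-simplices (4): A, B, D, E
  1-simplices (6): AB, AD, AE, BD, BE, DE
  2-simplices (4): ABD, ABE, ADE, BDE

Hence C_0 ≅ Z^4, C_1 ≅ Z^6, C_2 ≅ Z^4.

Boundary ∂_1: C_1 → C_0 is given by ∂[p,q] = [q] − [p].
This gives a 4×6 integer matrix of rank 3; reducing to Smith normal form yields diagonal entries (1,1,1).

∂_2: C_2 → C_1 sends each 2-simplex [p,q,r] to [q,r] − [p,r] + [p,q]. For instance
  ∂BDE = DE − BE + BD,
  ∂ADE = DE − AE + AD.
As a 6×4 matrix over Z this has rank 3, with invariant factors (1,1,1).

Reading off H_k = ker ∂_k / im ∂_{k+1}:

  H_0: rank C_0 − rank ∂_1 = 4 − 3 = 1, and the invariant factors of ∂_1 are all 1, so H_0 ≅ Z.
  H_1: rank ker ∂_1 − rank ∂_2 = (6 − 3) − 3 = 0, and the invariant factors of ∂_2 are all 1, so H_1 ≅ 0.
  H_2: rank ker ∂_2 − rank ∂_3 = (4 − 3) − 0 = 1, and there is no ∂_3, so H_2 ≅ Z.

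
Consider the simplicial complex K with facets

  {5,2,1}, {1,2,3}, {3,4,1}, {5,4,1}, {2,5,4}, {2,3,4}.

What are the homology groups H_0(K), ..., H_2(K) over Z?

H_0 ≅ Z,  H_1 = 0,  H_2 ≅ Z.

K has 5 vertices, 9 edges, 6 triangles.
rank ∂_0 = 0, rank ∂_1 = 4 ⇒ b_0 = 5 − 0 − 4 = 1; all invariant factors of ∂_1 are 1 so no torsion. So H_0 = Z.
rank ∂_1 = 4, rank ∂_2 = 5 ⇒ b_1 = 9 − 4 − 5 = 0; all invariant factors of ∂_2 are 1 so no torsion. So H_1 = 0.
rank ∂_2 = 5, rank ∂_3 = 0 ⇒ b_2 = 6 − 5 − 0 = 1. So H_2 = Z.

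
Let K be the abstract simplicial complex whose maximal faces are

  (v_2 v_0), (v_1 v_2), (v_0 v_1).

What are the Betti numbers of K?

We work with the vertex ordering v_0 < v_1 < v_2. The simplices of K, each written with vertices in increasing order, are:

  0-simplices (3): [v_0], [v_1], [v_2]
  1-simplices (3): [v_0,v_1], [v_0,v_2], [v_1,v_2]

giving chain groups C_0 ≅ Z^3, C_1 ≅ Z^3.

The boundary map ∂_1: C_1 → C_0 maps an edge to its endpoints' difference, ∂[p,q] = q − p. For instance
  ∂[v_1,v_2] = [v_2] − [v_1].
The resulting 3×3 matrix has rank 2, and its Smith normal form has invariant factors (1,1).

Now H_k = ker ∂_k / im ∂_{k+1}, so:

  H_0: rank C_0 − rank ∂_1 = 3 − 2 = 1, and the invariant factors of ∂_1 are all 1, so H_0 ≅ Z.
  H_1: rank ker ∂_1 − rank ∂_2 = (3 − 2) − 0 = 1, and there is no ∂_2, so H_1 ≅ Z.

(K is a triangulation of the circle S^1.)

Hence the Betti numbers are b_0 = 1, b_1 = 1.

b_0 = 1, b_1 = 1.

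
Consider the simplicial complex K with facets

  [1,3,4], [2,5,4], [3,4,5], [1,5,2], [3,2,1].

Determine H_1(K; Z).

H_1 ≅ Z.

Order the vertices as 1 < 2 < 3 < 4 < 5. Listing each simplex with vertices in this order, K has dimension 2 with simplices:

  0-simplices (5): [1], [2], [3], [4], [5]
  1-simplices (10): [1,2], [1,3], [1,4], [1,5], [2,3], [2,4], [2,5], [3,4], [3,5], [4,5]
  2-simplices (5): [1,2,3], [1,2,5], [1,3,4], [2,4,5], [3,4,5]

so the chain groups are C_0 ≅ Z^5, C_1 ≅ Z^10, C_2 ≅ Z^5.

The boundary map ∂_1: C_1 → C_0 maps an edge to its endpoints' difference, ∂[p,q] = q − p. For instance
  ∂[1,3] = [3] − [1].
This gives a 5×10 integer matrix of rank 4; reducing to Smith normal form yields diagonal entries (1,1,1,1).

The boundary map ∂_2: C_2 → C_1 acts by ∂[p,q,r] = [q,r] − [p,r] + [p,q]. For instance
  ∂[1,2,5] = [2,5] − [1,5] + [1,2],
  ∂[1,3,4] = [3,4] − [1,4] + [1,3].
The resulting 10×5 matrix has rank 5, and its Smith normal form has invariant factors (1,1,1,1,1).

From H_k ≅ ker(∂_k) / im(∂_{k+1}) we obtain:

  H_1: rank ker ∂_1 − rank ∂_2 = (10 − 4) − 5 = 1, and the invariant factors of ∂_2 are all 1, so H_1 = Z.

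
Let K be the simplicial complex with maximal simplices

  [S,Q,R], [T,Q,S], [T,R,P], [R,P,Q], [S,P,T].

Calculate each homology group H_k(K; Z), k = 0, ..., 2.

Fix the vertex order P < Q < R < S < T and write every simplex with vertices in increasing order. Then dim K = 2 and the simplices of K are:

  0-simplices (5): P, Q, R, S, T
  1-simplices (10): PQ, PR, PS, PT, QR, QS, QT, RS, RT, ST
  2-simplices (5): PQR, PRT, PST, QRS, QST

so the chain groups are C_0 ≅ Z^5, C_1 ≅ Z^10, C_2 ≅ Z^5.

The boundary map ∂_1: C_1 → C_0 maps an edge to its endpoints' difference, ∂[p,q] = q − p.
The 5×10 boundary matrix has rank 4 and Smith normal form diag(1,1,1,1).

∂_2: C_2 → C_1 acts by ∂[p,q,r] = [q,r] − [p,r] + [p,q]. For instance
  ∂PST = ST − PT + PS,
  ∂PRT = RT − PT + PR.
The 10×5 boundary matrix has rank 5 and Smith normal form diag(1,1,1,1,1).

Computing H_k = (kernel of ∂_k) / (image of ∂_{k+1}):

  H_0: rank C_0 − rank ∂_1 = 5 − 4 = 1, and the invariant factors of ∂_1 are all 1, so H_0 = Z.
  H_1: rank ker ∂_1 − rank ∂_2 = (10 − 4) − 5 = 1, and the invariant factors of ∂_2 are all 1, so H_1 = Z.
  H_2: rank ker ∂_2 − rank ∂_3 = (5 − 5) − 0 = 0, and there is no ∂_3, so H_2 = 0.

H_0 = Z,  H_1 = Z,  H_2 = 0.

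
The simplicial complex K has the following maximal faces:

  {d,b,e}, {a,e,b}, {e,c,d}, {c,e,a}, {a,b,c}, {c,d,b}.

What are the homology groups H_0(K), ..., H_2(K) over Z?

K has 5 vertices, 9 edges, 6 triangles.
rank ∂_0 = 0, rank ∂_1 = 4 ⇒ b_0 = 5 − 0 − 4 = 1; all invariant factors of ∂_1 are 1 so no torsion. So H_0 ≅ Z.
rank ∂_1 = 4, rank ∂_2 = 5 ⇒ b_1 = 9 − 4 − 5 = 0; all invariant factors of ∂_2 are 1 so no torsion. So H_1 ≅ 0.
rank ∂_2 = 5, rank ∂_3 = 0 ⇒ b_2 = 6 − 5 − 0 = 1. So H_2 ≅ Z.

H_0 = Z,  H_1 = 0,  H_2 = Z.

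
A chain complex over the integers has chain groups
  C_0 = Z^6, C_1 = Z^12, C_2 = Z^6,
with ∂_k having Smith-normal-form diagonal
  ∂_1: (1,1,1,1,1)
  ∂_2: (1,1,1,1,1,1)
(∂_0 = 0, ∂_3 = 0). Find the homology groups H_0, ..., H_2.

H_0: b_0 = 6 − 0 − 5 = 1; torsion from ∂_1 factors > 1: none. So H_0 ≅ Z.
H_1: b_1 = 12 − 5 − 6 = 1; torsion from ∂_2 factors > 1: none. So H_1 ≅ Z.
H_2: b_2 = 6 − 6 − 0 = 0; torsion from ∂_3 factors > 1: none. So H_2 ≅ 0.

H_0 ≅ Z,  H_1 ≅ Z,  H_2 = 0.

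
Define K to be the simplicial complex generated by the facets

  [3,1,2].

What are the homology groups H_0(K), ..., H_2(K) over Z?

H_0 = Z,  H_1 = 0,  H_2 = 0.

Order the vertices as 1 < 2 < 3. Listing each simplex with vertices in this order, K has dimension 2 with simplices:

  0-simplices (3): [1], [2], [3]
  1-simplices (3): [1,2], [1,3], [2,3]
  2-simplices (1): [1,2,3]

Hence C_0 ≅ Z^3, C_1 ≅ Z^3, C_2 ≅ Z^1.

∂_1: C_1 → C_0 is given by ∂[p,q] = [q] − [p].
This gives a 3×3 integer matrix of rank 2; reducing to Smith normal form yields diagonal entries (1,1).

Boundary ∂_2: C_2 → C_1 maps a triangle to the signed sum of its edges. For instance
  ∂[1,2,3] = [2,3] − [1,3] + [1,2].
As a 3×1 matrix over Z this has rank 1, with invariant factors (1).

Reading off H_k = ker ∂_k / im ∂_{k+1}:

  H_0: rank C_0 − rank ∂_1 = 3 − 2 = 1, and the invariant factors of ∂_1 are all 1, so H_0 ≅ Z.
  H_1: rank ker ∂_1 − rank ∂_2 = (3 − 2) − 1 = 0, and the invariant factors of ∂_2 are all 1, so H_1 ≅ 0.
  H_2: rank ker ∂_2 − rank ∂_3 = (1 − 1) − 0 = 0, and there is no ∂_3, so H_2 ≅ 0.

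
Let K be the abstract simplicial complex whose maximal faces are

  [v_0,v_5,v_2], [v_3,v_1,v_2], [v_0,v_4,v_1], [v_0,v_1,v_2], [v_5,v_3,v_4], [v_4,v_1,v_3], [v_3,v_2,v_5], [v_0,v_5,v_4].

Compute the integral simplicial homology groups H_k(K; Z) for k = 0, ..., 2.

H_0 = Z,  H_1 = 0,  H_2 = Z.

K has 6 vertices, 12 edges, 8 triangles.
rank ∂_0 = 0, rank ∂_1 = 5 ⇒ b_0 = 6 − 0 − 5 = 1; all invariant factors of ∂_1 are 1 so no torsion. So H_0 = Z.
rank ∂_1 = 5, rank ∂_2 = 7 ⇒ b_1 = 12 − 5 − 7 = 0; all invariant factors of ∂_2 are 1 so no torsion. So H_1 = 0.
rank ∂_2 = 7, rank ∂_3 = 0 ⇒ b_2 = 8 − 7 − 0 = 1. So H_2 = Z.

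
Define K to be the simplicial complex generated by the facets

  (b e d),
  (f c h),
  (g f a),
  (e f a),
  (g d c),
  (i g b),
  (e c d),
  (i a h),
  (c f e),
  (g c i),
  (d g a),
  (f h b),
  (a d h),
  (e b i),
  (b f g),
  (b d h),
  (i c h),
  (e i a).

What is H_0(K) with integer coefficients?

H_0 = Z.

We work with the vertex ordering a < b < c < d < e < f < g < h < i. The simplices of K, each written with vertices in increasing order, are:

  0-simplices (9): a, b, c, d, e, f, g, h, i
  1-simplices (27): ad, ae, af, ag, ah, ai, bd, be, bf, bg, bh, bi, cd, ce, cf, cg, ch, ci, de, dg, dh, ef, ei, fg, fh, gi, hi
  2-simplices (18): adg, adh, aef, aei, afg, ahi, bde, bdh, bei, bfg, bfh, bgi, cde, cdg, cef, cfh, cgi, chi

so the chain groups are C_0 ≅ Z^9, C_1 ≅ Z^27, C_2 ≅ Z^18.

The boundary map ∂_1: C_1 → C_0 maps an edge to its endpoints' difference, ∂[p,q] = q − p. For instance
  ∂ad = d − a.
This gives a 9×27 integer matrix of rank 8; reducing to Smith normal form yields diagonal entries (1,1,1,1,1,1,1,1).

Boundary ∂_2: C_2 → C_1 acts by ∂[p,q,r] = [q,r] − [p,r] + [p,q]. For instance
  ∂bdh = dh − bh + bd,
  ∂bgi = gi − bi + bg.
The resulting 27×18 matrix has rank 17, and its Smith normal form has invariant factors (1,1,1,1,1,1,1,1,1,1,1,1,1,1,1,1,1).

From H_k ≅ ker(∂_k) / im(∂_{k+1}) we obtain:

  H_0: rank C_0 − rank ∂_1 = 9 − 8 = 1, and the invariant factors of ∂_1 are all 1, so H_0 ≅ Z.

(K is a triangulation of the torus T^2.)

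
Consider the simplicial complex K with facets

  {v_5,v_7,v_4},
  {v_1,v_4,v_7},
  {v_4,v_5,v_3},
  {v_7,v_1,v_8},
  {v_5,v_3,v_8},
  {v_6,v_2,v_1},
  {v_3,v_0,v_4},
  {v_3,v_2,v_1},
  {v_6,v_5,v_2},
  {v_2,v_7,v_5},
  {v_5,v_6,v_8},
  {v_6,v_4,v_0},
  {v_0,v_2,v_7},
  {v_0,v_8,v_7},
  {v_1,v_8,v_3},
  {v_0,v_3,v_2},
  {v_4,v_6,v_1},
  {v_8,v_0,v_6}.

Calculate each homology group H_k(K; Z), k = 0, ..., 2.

Order the vertices as v_0 < v_1 < v_2 < v_3 < v_4 < v_5 < v_6 < v_7 < v_8. Listing each simplex with vertices in this order, K has dimension 2 with simplices:

  0-simplices (9): [v_0], [v_1], [v_2], [v_3], [v_4], [v_5], [v_6], [v_7], [v_8]
  1-simplices (27): (27 of them)
  2-simplices (18): (18 of them)

Hence C_0 ≅ Z^9, C_1 ≅ Z^27, C_2 ≅ Z^18.

The boundary map ∂_1: C_1 → C_0 is given by ∂[p,q] = [q] − [p].
The 9×27 boundary matrix has rank 8 and Smith normal form diag(1,1,1,1,1,1,1,1).

The boundary map ∂_2: C_2 → C_1 maps a triangle to the signed sum of its edges. For instance
  ∂[v_0,v_4,v_6] = [v_4,v_6] − [v_0,v_6] + [v_0,v_4],
  ∂[v_0,v_6,v_8] = [v_6,v_8] − [v_0,v_8] + [v_0,v_6].
As a 27×18 matrix over Z this has rank 17, with invariant factors (1,1,1,1,1,1,1,1,1,1,1,1,1,1,1,1,1).

From H_k ≅ ker(∂_k) / im(∂_{k+1}) we obtain:

  H_0: rank C_0 − rank ∂_1 = 9 − 8 = 1, and the invariant factors of ∂_1 are all 1, so H_0 = Z.
  H_1: rank ker ∂_1 − rank ∂_2 = (27 − 8) − 17 = 2, and the invariant factors of ∂_2 are all 1, so H_1 = Z^2.
  H_2: rank ker ∂_2 − rank ∂_3 = (18 − 17) − 0 = 1, and there is no ∂_3, so H_2 = Z.

H_0 = Z,  H_1 = Z^2,  H_2 = Z.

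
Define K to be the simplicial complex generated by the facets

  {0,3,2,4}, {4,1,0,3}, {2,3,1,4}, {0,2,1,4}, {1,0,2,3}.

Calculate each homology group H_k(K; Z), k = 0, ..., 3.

We work with the vertex ordering 0 < 1 < 2 < 3 < 4. The simplices of K, each written with vertices in increasing order, are:

  0-simplices (5): [0], [1], [2], [3], [4]
  1-simplices (10): [0,1], [0,2], [0,3], [0,4], [1,2], [1,3], [1,4], [2,3], [2,4], [3,4]
  2-simplices (10): [0,1,2], [0,1,3], [0,1,4], [0,2,3], [0,2,4], [0,3,4], [1,2,3], [1,2,4], [1,3,4], [2,3,4]
  3-simplices (5): [0,1,2,3], [0,1,2,4], [0,1,3,4], [0,2,3,4], [1,2,3,4]

so the chain groups are C_0 ≅ Z^5, C_1 ≅ Z^10, C_2 ≅ Z^10, C_3 ≅ Z^5.

∂_1: C_1 → C_0 is given by ∂[p,q] = [q] − [p]. For instance
  ∂[1,3] = [3] − [1].
As a 5×10 matrix over Z this has rank 4, with invariant factors (1,1,1,1).

∂_2: C_2 → C_1 acts by ∂[p,q,r] = [q,r] − [p,r] + [p,q]. For instance
  ∂[0,3,4] = [3,4] − [0,4] + [0,3],
  ∂[1,3,4] = [3,4] − [1,4] + [1,3].
This gives a 10×10 integer matrix of rank 6; reducing to Smith normal form yields diagonal entries (1,1,1,1,1,1).

∂_3: C_3 → C_2 sends each 3-simplex σ to the alternating sum Σ_i (−1)^i (σ with its i-th vertex removed). For instance
  ∂[0,1,2,3] = [1,2,3] − [0,2,3] + [0,1,3] − [0,1,2],
  ∂[0,1,3,4] = [1,3,4] − [0,3,4] + [0,1,4] − [0,1,3].
The 10×5 boundary matrix has rank 4 and Smith normal form diag(1,1,1,1).

Now H_k = ker ∂_k / im ∂_{k+1}, so:

  H_0: rank C_0 − rank ∂_1 = 5 − 4 = 1, and the invariant factors of ∂_1 are all 1, so H_0 = Z.
  H_1: rank ker ∂_1 − rank ∂_2 = (10 − 4) − 6 = 0, and the invariant factors of ∂_2 are all 1, so H_1 = 0.
  H_2: rank ker ∂_2 − rank ∂_3 = (10 − 6) − 4 = 0, and the invariant factors of ∂_3 are all 1, so H_2 = 0.
  H_3: rank ker ∂_3 − rank ∂_4 = (5 − 4) − 0 = 1, and there is no ∂_4, so H_3 = Z.

As a check, the Euler characteristic is 5 − 10 + 10 − 5 = 0, which agrees with 1 − 0 + 0 − 1 = 0.

H_0 ≅ Z,  H_1 = 0,  H_2 = 0,  H_3 ≅ Z.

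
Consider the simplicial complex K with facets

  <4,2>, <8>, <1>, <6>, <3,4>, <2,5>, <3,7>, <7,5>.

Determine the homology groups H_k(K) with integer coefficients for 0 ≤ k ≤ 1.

H_0 ≅ Z^4,  H_1 ≅ Z.

Order the vertices as 1 < 2 < 3 < 4 < 5 < 6 < 7 < 8. Listing each simplex with vertices in this order, K has dimension 1 with simplices:

  0-simplices (8): [1], [2], [3], [4], [5], [6], [7], [8]
  1-simplices (5): [2,4], [2,5], [3,4], [3,7], [5,7]

giving chain groups C_0 ≅ Z^8, C_1 ≅ Z^5.

∂_1: C_1 → C_0 maps an edge to its endpoints' difference, ∂[p,q] = q − p. For instance
  ∂[2,5] = [5] − [2].
As a 8×5 matrix over Z this has rank 4, with invariant factors (1,1,1,1).

Computing H_k = (kernel of ∂_k) / (image of ∂_{k+1}):

  H_0: rank C_0 − rank ∂_1 = 8 − 4 = 4, and the invariant factors of ∂_1 are all 1, so H_0 = Z^4.
  H_1: rank ker ∂_1 − rank ∂_2 = (5 − 4) − 0 = 1, and there is no ∂_2, so H_1 = Z.

As a check, the Euler characteristic is 8 − 5 = 3, which agrees with 4 − 1 = 3.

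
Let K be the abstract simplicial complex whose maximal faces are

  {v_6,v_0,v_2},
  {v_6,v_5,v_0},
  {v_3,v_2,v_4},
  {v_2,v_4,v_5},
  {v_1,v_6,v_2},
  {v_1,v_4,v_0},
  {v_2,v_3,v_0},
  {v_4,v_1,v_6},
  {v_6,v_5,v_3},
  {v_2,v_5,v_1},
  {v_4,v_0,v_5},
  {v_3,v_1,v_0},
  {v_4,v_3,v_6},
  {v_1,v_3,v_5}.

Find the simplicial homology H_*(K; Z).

K has 7 vertices, 21 edges, 14 triangles.
rank ∂_0 = 0, rank ∂_1 = 6 ⇒ b_0 = 7 − 0 − 6 = 1; all invariant factors of ∂_1 are 1 so no torsion. So H_0 ≅ Z.
rank ∂_1 = 6, rank ∂_2 = 13 ⇒ b_1 = 21 − 6 − 13 = 2; all invariant factors of ∂_2 are 1 so no torsion. So H_1 ≅ Z^2.
rank ∂_2 = 13, rank ∂_3 = 0 ⇒ b_2 = 14 − 13 − 0 = 1. So H_2 ≅ Z.

H_0 ≅ Z,  H_1 ≅ Z^2,  H_2 ≅ Z.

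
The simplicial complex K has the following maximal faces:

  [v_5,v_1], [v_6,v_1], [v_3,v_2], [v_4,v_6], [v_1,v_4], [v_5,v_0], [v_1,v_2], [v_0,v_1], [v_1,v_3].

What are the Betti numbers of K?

b_0 = 1, b_1 = 3.

Order the vertices as v_0 < v_1 < v_2 < v_3 < v_4 < v_5 < v_6. Listing each simplex with vertices in this order, K has dimension 1 with simplices:

  0-simplices (7): [v_0], [v_1], [v_2], [v_3], [v_4], [v_5], [v_6]
  1-simplices (9): [v_0,v_1], [v_0,v_5], [v_1,v_2], [v_1,v_3], [v_1,v_4], [v_1,v_5], [v_1,v_6], [v_2,v_3], [v_4,v_6]

Hence C_0 ≅ Z^7, C_1 ≅ Z^9.

∂_1: C_1 → C_0 is given by ∂[p,q] = [q] − [p]. For instance
  ∂[v_1,v_2] = [v_2] − [v_1].
The 7×9 boundary matrix has rank 6 and Smith normal form diag(1,1,1,1,1,1).

Now H_k = ker ∂_k / im ∂_{k+1}, so:

  H_0: rank C_0 − rank ∂_1 = 7 − 6 = 1, and the invariant factors of ∂_1 are all 1, so H_0 ≅ Z.
  H_1: rank ker ∂_1 − rank ∂_2 = (9 − 6) − 0 = 3, and there is no ∂_2, so H_1 ≅ Z^3.

Hence the Betti numbers are b_0 = 1, b_1 = 3.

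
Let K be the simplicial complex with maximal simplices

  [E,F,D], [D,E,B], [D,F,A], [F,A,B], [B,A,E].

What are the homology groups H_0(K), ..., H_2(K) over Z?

H_0 = Z,  H_1 = Z,  H_2 = 0.

Order the vertices as A < B < D < E < F. Listing each simplex with vertices in this order, K has dimension 2 with simplices:

  0-simplices (5): A, B, D, E, F
  1-simplices (10): AB, AD, AE, AF, BD, BE, BF, DE, DF, EF
  2-simplices (5): ABE, ABF, ADF, BDE, DEF

Hence C_0 ≅ Z^5, C_1 ≅ Z^10, C_2 ≅ Z^5.

The boundary map ∂_1: C_1 → C_0 is given by ∂[p,q] = [q] − [p]. For instance
  ∂BF = F − B.
The resulting 5×10 matrix has rank 4, and its Smith normal form has invariant factors (1,1,1,1).

The boundary map ∂_2: C_2 → C_1 acts by ∂[p,q,r] = [q,r] − [p,r] + [p,q]. For instance
  ∂ADF = DF − AF + AD,
  ∂BDE = DE − BE + BD.
The resulting 10×5 matrix has rank 5, and its Smith normal form has invariant factors (1,1,1,1,1).

From H_k ≅ ker(∂_k) / im(∂_{k+1}) we obtain:

  H_0: rank C_0 − rank ∂_1 = 5 − 4 = 1, and the invariant factors of ∂_1 are all 1, so H_0 ≅ Z.
  H_1: rank ker ∂_1 − rank ∂_2 = (10 − 4) − 5 = 1, and the invariant factors of ∂_2 are all 1, so H_1 ≅ Z.
  H_2: rank ker ∂_2 − rank ∂_3 = (5 − 5) − 0 = 0, and there is no ∂_3, so H_2 ≅ 0.

As a check, the Euler characteristic is 5 − 10 + 5 = 0, which agrees with 1 − 1 + 0 = 0.
(K is a triangulation of the Möbius band.)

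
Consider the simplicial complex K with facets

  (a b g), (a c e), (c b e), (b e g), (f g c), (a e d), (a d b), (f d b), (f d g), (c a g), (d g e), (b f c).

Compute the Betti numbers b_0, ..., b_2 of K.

Order the vertices as a < b < c < d < e < f < g. Listing each simplex with vertices in this order, K has dimension 2 with simplices:

  0-simplices (7): a, b, c, d, e, f, g
  1-simplices (18): ab, ac, ad, ae, ag, bc, bd, be, bf, bg, ce, cf, cg, de, df, dg, eg, fg
  2-simplices (12): abd, abg, ace, acg, ade, bce, bcf, bdf, beg, cfg, deg, dfg

so the chain groups are C_0 ≅ Z^7, C_1 ≅ Z^18, C_2 ≅ Z^12.

∂_1: C_1 → C_0 is given by ∂[p,q] = [q] − [p].
The resulting 7×18 matrix has rank 6, and its Smith normal form has invariant factors (1,1,1,1,1,1).

The boundary map ∂_2: C_2 → C_1 maps a triangle to the signed sum of its edges. For instance
  ∂abd = bd − ad + ab,
  ∂dfg = fg − dg + df.
The 18×12 boundary matrix has rank 12 and Smith normal form diag(1,1,1,1,1,1,1,1,1,1,1,2).

Now H_k = ker ∂_k / im ∂_{k+1}, so:

  H_0: rank C_0 − rank ∂_1 = 7 − 6 = 1, and the invariant factors of ∂_1 are all 1, so H_0 = Z.
  H_1: rank ker ∂_1 − rank ∂_2 = (18 − 6) − 12 = 0, and ∂_2 has invariant factor 2 > 1, so H_1 = Z/2.
  H_2: rank ker ∂_2 − rank ∂_3 = (12 − 12) − 0 = 0, and there is no ∂_3, so H_2 = 0.

(K is a triangulation of the real projective plane RP^2.)

Hence the Betti numbers are b_0 = 1, b_1 = 0, b_2 = 0.

b_0 = 1, b_1 = 0, b_2 = 0.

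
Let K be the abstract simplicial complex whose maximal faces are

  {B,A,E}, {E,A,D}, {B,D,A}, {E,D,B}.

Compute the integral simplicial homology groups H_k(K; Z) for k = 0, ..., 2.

H_0 ≅ Z,  H_1 = 0,  H_2 ≅ Z.

K has 4 vertices, 6 edges, 4 triangles.
rank ∂_0 = 0, rank ∂_1 = 3 ⇒ b_0 = 4 − 0 − 3 = 1; all invariant factors of ∂_1 are 1 so no torsion. So H_0 ≅ Z.
rank ∂_1 = 3, rank ∂_2 = 3 ⇒ b_1 = 6 − 3 − 3 = 0; all invariant factors of ∂_2 are 1 so no torsion. So H_1 ≅ 0.
rank ∂_2 = 3, rank ∂_3 = 0 ⇒ b_2 = 4 − 3 − 0 = 1. So H_2 ≅ Z.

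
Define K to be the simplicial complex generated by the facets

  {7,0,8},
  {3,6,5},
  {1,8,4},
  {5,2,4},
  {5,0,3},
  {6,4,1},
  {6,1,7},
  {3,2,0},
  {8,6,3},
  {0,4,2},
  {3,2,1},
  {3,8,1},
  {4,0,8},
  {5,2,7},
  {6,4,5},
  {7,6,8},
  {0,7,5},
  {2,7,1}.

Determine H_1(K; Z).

H_1 = Z × Z/2.

Take the total order 0 < 1 < 2 < 3 < 4 < 5 < 6 < 7 < 8 on the vertex set. Then K (dimension 2) consists of the simplices:

  0-simplices (9): [0], [1], [2], [3], [4], [5], [6], [7], [8]
  1-simplices (27): (27 of them)
  2-simplices (18): [0,2,3], [0,2,4], [0,3,5], [0,4,8], [0,5,7], [0,7,8], [1,2,3], [1,2,7], [1,3,8], [1,4,6], [1,4,8], [1,6,7], [2,4,5], [2,5,7], [3,5,6], [3,6,8], [4,5,6], [6,7,8]

giving chain groups C_0 ≅ Z^9, C_1 ≅ Z^27, C_2 ≅ Z^18.

The boundary map ∂_1: C_1 → C_0 sends each edge [p,q] (with p < q) to q − p. For instance
  ∂[6,7] = [7] − [6].
The resulting 9×27 matrix has rank 8, and its Smith normal form has invariant factors (1,1,1,1,1,1,1,1).

Boundary ∂_2: C_2 → C_1 acts by ∂[p,q,r] = [q,r] − [p,r] + [p,q]. For instance
  ∂[2,4,5] = [4,5] − [2,5] + [2,4],
  ∂[0,4,8] = [4,8] − [0,8] + [0,4].
The resulting 27×18 matrix has rank 18, and its Smith normal form has invariant factors (1,1,1,1,1,1,1,1,1,1,1,1,1,1,1,1,1,2).

Now H_k = ker ∂_k / im ∂_{k+1}, so:

  H_1: rank ker ∂_1 − rank ∂_2 = (27 − 8) − 18 = 1, and ∂_2 has invariant factor 2 > 1, so H_1 = Z × Z/2.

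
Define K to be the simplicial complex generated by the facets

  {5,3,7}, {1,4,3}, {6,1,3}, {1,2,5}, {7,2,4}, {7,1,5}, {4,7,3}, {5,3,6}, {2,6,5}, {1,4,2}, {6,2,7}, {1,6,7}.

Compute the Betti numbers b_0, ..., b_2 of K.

b_0 = 1, b_1 = 0, b_2 = 0.

Order the vertices as 1 < 2 < 3 < 4 < 5 < 6 < 7. Listing each simplex with vertices in this order, K has dimension 2 with simplices:

  0-simplices (7): [1], [2], [3], [4], [5], [6], [7]
  1-simplices (18): [1,2], [1,3], [1,4], [1,5], [1,6], [1,7], [2,4], [2,5], [2,6], [2,7], [3,4], [3,5], [3,6], [3,7], [4,7], [5,6], [5,7], [6,7]
  2-simplices (12): [1,2,4], [1,2,5], [1,3,4], [1,3,6], [1,5,7], [1,6,7], [2,4,7], [2,5,6], [2,6,7], [3,4,7], [3,5,6], [3,5,7]

giving chain groups C_0 ≅ Z^7, C_1 ≅ Z^18, C_2 ≅ Z^12.

The boundary map ∂_1: C_1 → C_0 maps an edge to its endpoints' difference, ∂[p,q] = q − p. For instance
  ∂[4,7] = [7] − [4].
The resulting 7×18 matrix has rank 6, and its Smith normal form has invariant factors (1,1,1,1,1,1).

Boundary ∂_2: C_2 → C_1 maps a triangle to the signed sum of its edges. For instance
  ∂[1,2,4] = [2,4] − [1,4] + [1,2],
  ∂[2,4,7] = [4,7] − [2,7] + [2,4].
As a 18×12 matrix over Z this has rank 12, with invariant factors (1,1,1,1,1,1,1,1,1,1,1,2).

Reading off H_k = ker ∂_k / im ∂_{k+1}:

  H_0: rank C_0 − rank ∂_1 = 7 − 6 = 1, and the invariant factors of ∂_1 are all 1, so H_0 = Z.
  H_1: rank ker ∂_1 − rank ∂_2 = (18 − 6) − 12 = 0, and ∂_2 has invariant factor 2 > 1, so H_1 = Z/2Z.
  H_2: rank ker ∂_2 − rank ∂_3 = (12 − 12) − 0 = 0, and there is no ∂_3, so H_2 = 0.

As a check, the Euler characteristic is 7 − 18 + 12 = 1, which agrees with 1 − 0 + 0 = 1.

Hence the Betti numbers are b_0 = 1, b_1 = 0, b_2 = 0.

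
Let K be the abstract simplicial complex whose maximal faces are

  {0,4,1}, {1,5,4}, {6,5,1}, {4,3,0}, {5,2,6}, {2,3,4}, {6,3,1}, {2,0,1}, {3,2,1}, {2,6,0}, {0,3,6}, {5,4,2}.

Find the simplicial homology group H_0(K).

H_0 = Z.

Take the total order 0 < 1 < 2 < 3 < 4 < 5 < 6 on the vertex set. Then K (dimension 2) consists of the simplices:

  0-simplices (7): [0], [1], [2], [3], [4], [5], [6]
  1-simplices (18): [0,1], [0,2], [0,3], [0,4], [0,6], [1,2], [1,3], [1,4], [1,5], [1,6], [2,3], [2,4], [2,5], [2,6], [3,4], [3,6], [4,5], [5,6]
  2-simplices (12): [0,1,2], [0,1,4], [0,2,6], [0,3,4], [0,3,6], [1,2,3], [1,3,6], [1,4,5], [1,5,6], [2,3,4], [2,4,5], [2,5,6]

Hence C_0 ≅ Z^7, C_1 ≅ Z^18, C_2 ≅ Z^12.

The boundary map ∂_1: C_1 → C_0 is given by ∂[p,q] = [q] − [p].
As a 7×18 matrix over Z this has rank 6, with invariant factors (1,1,1,1,1,1).

Boundary ∂_2: C_2 → C_1 acts by ∂[p,q,r] = [q,r] − [p,r] + [p,q]. For instance
  ∂[2,3,4] = [3,4] − [2,4] + [2,3],
  ∂[0,3,4] = [3,4] − [0,4] + [0,3].
This gives a 18×12 integer matrix of rank 12; reducing to Smith normal form yields diagonal entries (1,1,1,1,1,1,1,1,1,1,1,2).

Computing H_k = (kernel of ∂_k) / (image of ∂_{k+1}):

  H_0: rank C_0 − rank ∂_1 = 7 − 6 = 1, and the invariant factors of ∂_1 are all 1, so H_0 ≅ Z.

(K is a triangulation of the real projective plane RP^2.)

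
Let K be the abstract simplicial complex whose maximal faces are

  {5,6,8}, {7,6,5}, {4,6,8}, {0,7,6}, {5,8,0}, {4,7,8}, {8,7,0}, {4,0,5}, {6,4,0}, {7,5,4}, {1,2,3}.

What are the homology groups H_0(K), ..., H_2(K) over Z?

K has 9 vertices, 18 edges, 11 triangles.
rank ∂_0 = 0, rank ∂_1 = 7 ⇒ b_0 = 9 − 0 − 7 = 2; all invariant factors of ∂_1 are 1 so no torsion. So H_0 ≅ Z^2.
rank ∂_1 = 7, rank ∂_2 = 11 ⇒ b_1 = 18 − 7 − 11 = 0; ∂_2 has invariant factor(s) [2] giving torsion. So H_1 ≅ Z/2Z.
rank ∂_2 = 11, rank ∂_3 = 0 ⇒ b_2 = 11 − 11 − 0 = 0. So H_2 ≅ 0.

H_0 = Z^2,  H_1 = Z/2Z,  H_2 = 0.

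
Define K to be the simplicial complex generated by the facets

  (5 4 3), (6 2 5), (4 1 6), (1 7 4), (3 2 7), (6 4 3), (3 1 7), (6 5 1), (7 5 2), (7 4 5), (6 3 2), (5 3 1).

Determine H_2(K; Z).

H_2 ≅ 0.

Fix the vertex order 1 < 2 < 3 < 4 < 5 < 6 < 7 and write every simplex with vertices in increasing order. Then dim K = 2 and the simplices of K are:

  0-simplices (7): [1], [2], [3], [4], [5], [6], [7]
  1-simplices (18): [1,3], [1,4], [1,5], [1,6], [1,7], [2,3], [2,5], [2,6], [2,7], [3,4], [3,5], [3,6], [3,7], [4,5], [4,6], [4,7], [5,6], [5,7]
  2-simplices (12): [1,3,5], [1,3,7], [1,4,6], [1,4,7], [1,5,6], [2,3,6], [2,3,7], [2,5,6], [2,5,7], [3,4,5], [3,4,6], [4,5,7]

Hence C_0 ≅ Z^7, C_1 ≅ Z^18, C_2 ≅ Z^12.

∂_1: C_1 → C_0 is given by ∂[p,q] = [q] − [p]. For instance
  ∂[2,5] = [5] − [2].
The 7×18 boundary matrix has rank 6 and Smith normal form diag(1,1,1,1,1,1).

The boundary map ∂_2: C_2 → C_1 maps a triangle to the signed sum of its edges. For instance
  ∂[2,5,7] = [5,7] − [2,7] + [2,5],
  ∂[1,3,7] = [3,7] − [1,7] + [1,3].
The 18×12 boundary matrix has rank 12 and Smith normal form diag(1,1,1,1,1,1,1,1,1,1,1,2).

Reading off H_k = ker ∂_k / im ∂_{k+1}:

  H_2: rank ker ∂_2 − rank ∂_3 = (12 − 12) − 0 = 0, and there is no ∂_3, so H_2 ≅ 0.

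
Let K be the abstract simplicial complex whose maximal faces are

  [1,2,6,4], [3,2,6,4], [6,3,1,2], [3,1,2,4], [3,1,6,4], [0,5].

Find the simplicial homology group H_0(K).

Fix the vertex order 0 < 1 < 2 < 3 < 4 < 5 < 6 and write every simplex with vertices in increasing order. Then dim K = 3 and the simplices of K are:

  0-simplices (7): [0], [1], [2], [3], [4], [5], [6]
  1-simplices (11): [0,5], [1,2], [1,3], [1,4], [1,6], [2,3], [2,4], [2,6], [3,4], [3,6], [4,6]
  2-simplices (10): [1,2,3], [1,2,4], [1,2,6], [1,3,4], [1,3,6], [1,4,6], [2,3,4], [2,3,6], [2,4,6], [3,4,6]
  3-simplices (5): [1,2,3,4], [1,2,3,6], [1,2,4,6], [1,3,4,6], [2,3,4,6]

giving chain groups C_0 ≅ Z^7, C_1 ≅ Z^11, C_2 ≅ Z^10, C_3 ≅ Z^5.

The boundary map ∂_1: C_1 → C_0 sends each edge [p,q] (with p < q) to q − p. For instance
  ∂[1,6] = [6] − [1].
The 7×11 boundary matrix has rank 5 and Smith normal form diag(1,1,1,1,1).

The boundary map ∂_2: C_2 → C_1 sends each 2-simplex [p,q,r] to [q,r] − [p,r] + [p,q]. For instance
  ∂[1,3,6] = [3,6] − [1,6] + [1,3],
  ∂[1,4,6] = [4,6] − [1,6] + [1,4].
The 11×10 boundary matrix has rank 6 and Smith normal form diag(1,1,1,1,1,1).

Boundary ∂_3: C_3 → C_2 sends each 3-simplex σ to the alternating sum Σ_i (−1)^i (σ with its i-th vertex removed). For instance
  ∂[1,3,4,6] = [3,4,6] − [1,4,6] + [1,3,6] − [1,3,4],
  ∂[1,2,4,6] = [2,4,6] − [1,4,6] + [1,2,6] − [1,2,4].
The 10×5 boundary matrix has rank 4 and Smith normal form diag(1,1,1,1).

Computing H_k = (kernel of ∂_k) / (image of ∂_{k+1}):

  H_0: rank C_0 − rank ∂_1 = 7 − 5 = 2, and the invariant factors of ∂_1 are all 1, so H_0 = Z^2.

(K is a triangulation of the disjoint union of the 3-sphere S^3 and the 1-simplex.)

H_0 = Z^2.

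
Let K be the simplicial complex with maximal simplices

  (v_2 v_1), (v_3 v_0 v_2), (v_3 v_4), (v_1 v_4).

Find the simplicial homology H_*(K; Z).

Take the total order v_0 < v_1 < v_2 < v_3 < v_4 on the vertex set. Then K (dimension 2) consists of the simplices:

  0-simplices (5): [v_0], [v_1], [v_2], [v_3], [v_4]
  1-simplices (6): [v_0,v_2], [v_0,v_3], [v_1,v_2], [v_1,v_4], [v_2,v_3], [v_3,v_4]
  2-simplices (1): [v_0,v_2,v_3]

giving chain groups C_0 ≅ Z^5, C_1 ≅ Z^6, C_2 ≅ Z^1.

∂_1: C_1 → C_0 maps an edge to its endpoints' difference, ∂[p,q] = q − p. For instance
  ∂[v_2,v_3] = [v_3] − [v_2].
This gives a 5×6 integer matrix of rank 4; reducing to Smith normal form yields diagonal entries (1,1,1,1).

The boundary map ∂_2: C_2 → C_1 sends each 2-simplex [p,q,r] to [q,r] − [p,r] + [p,q]. For instance
  ∂[v_0,v_2,v_3] = [v_2,v_3] − [v_0,v_3] + [v_0,v_2].
The resulting 6×1 matrix has rank 1, and its Smith normal form has invariant factors (1).

Reading off H_k = ker ∂_k / im ∂_{k+1}:

  H_0: rank C_0 − rank ∂_1 = 5 − 4 = 1, and the invariant factors of ∂_1 are all 1, so H_0 ≅ Z.
  H_1: rank ker ∂_1 − rank ∂_2 = (6 − 4) − 1 = 1, and the invariant factors of ∂_2 are all 1, so H_1 ≅ Z.
  H_2: rank ker ∂_2 − rank ∂_3 = (1 − 1) − 0 = 0, and there is no ∂_3, so H_2 ≅ 0.

H_0 = Z,  H_1 = Z,  H_2 = 0.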